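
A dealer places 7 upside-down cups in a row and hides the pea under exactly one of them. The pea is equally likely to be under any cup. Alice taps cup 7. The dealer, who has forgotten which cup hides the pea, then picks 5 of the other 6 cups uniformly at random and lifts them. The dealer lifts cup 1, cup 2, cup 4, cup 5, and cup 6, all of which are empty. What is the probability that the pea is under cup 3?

Because the dealer chose which cups to lift without knowing where the pea is, the choice is independent of the prize location. Learning that none of the 5 opened cups holds the pea simply rules out those 5 locations and leaves the remaining 2 cups still equally likely by symmetry.
So P(the pea under cup 3) = 1/2.

1/2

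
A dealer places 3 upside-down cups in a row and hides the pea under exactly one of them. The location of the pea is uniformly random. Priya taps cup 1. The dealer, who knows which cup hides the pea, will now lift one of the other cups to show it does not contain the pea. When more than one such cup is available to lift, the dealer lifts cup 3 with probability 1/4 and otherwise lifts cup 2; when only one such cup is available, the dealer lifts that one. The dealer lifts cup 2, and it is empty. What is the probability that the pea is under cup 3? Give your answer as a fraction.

4/7

Condition on the true location of the pea.
If it is under cup 1 (prior 1/3): cup 3 is available but not opened, probability 3/4; weight (1/3)·(3/4) = 1/4.
If it is under cup 2 (prior 1/3): the dealer opened cup 2, so this case is ruled out; weight (1/3)·0 = 0.
If it is under cup 3 (prior 1/3): only cup 2 is available, probability 1; weight (1/3)·1 = 1/3.
The weights sum to 7/12.
So P(the pea under cup 3 | the dealer opened cup 2) = (1/3) / (7/12) = 4/7.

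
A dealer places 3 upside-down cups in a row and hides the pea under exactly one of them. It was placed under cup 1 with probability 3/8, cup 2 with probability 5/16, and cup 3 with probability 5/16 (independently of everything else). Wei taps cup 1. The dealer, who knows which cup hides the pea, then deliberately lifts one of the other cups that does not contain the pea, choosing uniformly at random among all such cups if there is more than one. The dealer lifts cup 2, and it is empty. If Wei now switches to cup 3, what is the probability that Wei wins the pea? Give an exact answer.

Consider each possible location of the pea in turn.
If it is under cup 1 (prior 3/8): the dealer has 2 equally likely choices, so probability 1/2; weight (3/8)·(1/2) = 3/16.
If it is under cup 2 (prior 5/16): the dealer opened cup 2, so this case is ruled out; weight (5/16)·0 = 0.
If it is under cup 3 (prior 5/16): the dealer has no choice, probability 1; weight (5/16)·1 = 5/16.
The weights sum to 1/2.
So P(the pea under cup 3 | the dealer opened cup 2) = (5/16) / (1/2) = 5/8.

5/8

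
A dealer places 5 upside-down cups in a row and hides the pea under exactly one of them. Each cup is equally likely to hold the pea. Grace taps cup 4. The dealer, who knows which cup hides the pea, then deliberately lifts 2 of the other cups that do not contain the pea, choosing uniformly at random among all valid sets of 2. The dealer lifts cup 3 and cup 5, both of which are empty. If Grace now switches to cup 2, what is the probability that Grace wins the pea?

Consider each possible location of the pea in turn.
If it is under either of cups 1 and 2 (prior 1/5 each): the dealer has 3 equally likely choices, so probability 1/3; weight (1/5)·(1/3) = 1/15 each.
If it is under either of cups 3 and 5 (prior 1/5 each): that cup was opened and seen not to hold the prize — ruled out; weight (1/5)·0 = 0 each.
If it is under cup 4 (prior 1/5): the dealer has 6 equally likely choices, so probability 1/6; weight (1/5)·(1/6) = 1/30.
The weights sum to 1/6.
So P(the pea under cup 2 | the dealer opened cup 3 and cup 5) = (1/15) / (1/6) = 2/5.

2/5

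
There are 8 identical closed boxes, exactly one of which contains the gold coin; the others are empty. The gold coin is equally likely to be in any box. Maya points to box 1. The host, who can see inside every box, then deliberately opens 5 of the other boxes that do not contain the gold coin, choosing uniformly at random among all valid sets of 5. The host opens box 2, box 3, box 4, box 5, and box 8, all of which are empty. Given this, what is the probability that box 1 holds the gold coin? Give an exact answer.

1/8

Consider each possible location of the gold coin in turn.
If it is in box 1 (prior 1/8): the host has 21 equally likely choices, so probability 1/21; weight (1/8)·(1/21) = 1/168.
If it is in any of boxes 2, 3, 4, 5, and 8 (prior 1/8 each): that box was opened and seen not to hold the prize — ruled out; weight (1/8)·0 = 0 each.
If it is in either of boxes 6 and 7 (prior 1/8 each): the host has 6 equally likely choices, so probability 1/6; weight (1/8)·(1/6) = 1/48 each.
The weights sum to 1/21.
So P(the gold coin in box 1 | the host opened box 2, box 3, box 4, box 5, and box 8) = (1/168) / (1/21) = 1/8.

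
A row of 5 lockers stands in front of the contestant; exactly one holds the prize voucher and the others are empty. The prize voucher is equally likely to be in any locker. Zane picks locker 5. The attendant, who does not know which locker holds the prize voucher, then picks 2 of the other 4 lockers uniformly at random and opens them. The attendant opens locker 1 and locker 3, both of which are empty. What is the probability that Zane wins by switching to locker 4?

Consider each possible location of the prize voucher in turn.
If it is in either of lockers 1 and 3 (prior 1/5 each): that locker was opened and seen not to hold the prize — ruled out; weight (1/5)·0 = 0 each.
If it is in any of lockers 2, 4, and 5 (prior 1/5 each): the attendant picks exactly this set with probability 1/6 regardless, and none is the prize; weight (1/5)·(1/6) = 1/30 each.
The weights sum to 1/10.
So P(the prize voucher in locker 4 | the attendant opened locker 1 and locker 3) = (1/30) / (1/10) = 1/3.

1/3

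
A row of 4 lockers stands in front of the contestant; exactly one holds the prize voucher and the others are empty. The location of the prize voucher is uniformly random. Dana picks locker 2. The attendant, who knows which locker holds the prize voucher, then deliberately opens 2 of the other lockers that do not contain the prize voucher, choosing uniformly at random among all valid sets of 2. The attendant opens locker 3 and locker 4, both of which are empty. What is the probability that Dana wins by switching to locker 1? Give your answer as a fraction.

3/4

Apply Bayes' rule, conditioning on where the prize voucher actually is.
If it is in locker 1 (prior 1/4): the attendant has no choice, probability 1; weight (1/4)·1 = 1/4.
If it is in locker 2 (prior 1/4): the attendant has 3 equally likely choices, so probability 1/3; weight (1/4)·(1/3) = 1/12.
If it is in either of lockers 3 and 4 (prior 1/4 each): that locker was opened and seen not to hold the prize — ruled out; weight (1/4)·0 = 0 each.
The weights sum to 1/3.
So P(the prize voucher in locker 1 | the attendant opened locker 3 and locker 4) = (1/4) / (1/3) = 3/4.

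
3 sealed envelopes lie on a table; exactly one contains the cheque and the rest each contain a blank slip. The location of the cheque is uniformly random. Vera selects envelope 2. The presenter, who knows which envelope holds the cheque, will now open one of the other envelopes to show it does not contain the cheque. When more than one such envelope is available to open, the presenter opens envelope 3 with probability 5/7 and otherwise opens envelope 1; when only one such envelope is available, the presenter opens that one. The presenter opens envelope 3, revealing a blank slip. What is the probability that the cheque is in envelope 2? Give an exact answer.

5/12

Condition on the true location of the cheque.
If it is in envelope 1 (prior 1/3): only envelope 3 is available, probability 1; weight (1/3)·1 = 1/3.
If it is in envelope 2 (prior 1/3): envelope 3 is available, opened with probability 5/7; weight (1/3)·(5/7) = 5/21.
If it is in envelope 3 (prior 1/3): the presenter opened envelope 3, so this case is ruled out; weight (1/3)·0 = 0.
The weights sum to 4/7.
So P(the cheque in envelope 2 | the presenter opened envelope 3) = (5/21) / (4/7) = 5/12.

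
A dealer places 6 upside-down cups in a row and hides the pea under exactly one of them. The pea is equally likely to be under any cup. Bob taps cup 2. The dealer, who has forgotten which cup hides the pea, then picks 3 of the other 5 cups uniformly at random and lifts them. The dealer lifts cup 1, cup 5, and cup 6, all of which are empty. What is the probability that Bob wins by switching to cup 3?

Because the dealer chose which cups to lift without knowing where the pea is, the choice is independent of the prize location. Learning that none of the 3 opened cups holds the pea simply rules out those 3 locations and leaves the remaining 3 cups still equally likely by symmetry.
So P(the pea under cup 3) = 1/3.

1/3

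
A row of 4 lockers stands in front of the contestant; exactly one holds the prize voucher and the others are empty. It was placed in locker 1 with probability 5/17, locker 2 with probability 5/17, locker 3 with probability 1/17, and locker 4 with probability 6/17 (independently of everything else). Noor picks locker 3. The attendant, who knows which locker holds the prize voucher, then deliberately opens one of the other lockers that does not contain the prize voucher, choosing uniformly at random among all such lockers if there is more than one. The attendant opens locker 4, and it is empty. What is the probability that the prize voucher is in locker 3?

Condition on the true location of the prize voucher.
If it is in either of lockers 1 and 2 (prior 5/17 each): the attendant has 2 equally likely choices, so probability 1/2; weight (5/17)·(1/2) = 5/34 each.
If it is in locker 3 (prior 1/17): the attendant has 3 equally likely choices, so probability 1/3; weight (1/17)·(1/3) = 1/51.
If it is in locker 4 (prior 6/17): the attendant opened locker 4, so this case is ruled out; weight (6/17)·0 = 0.
The weights sum to 16/51.
So P(the prize voucher in locker 3 | the attendant opened locker 4) = (1/51) / (16/51) = 1/16.

1/16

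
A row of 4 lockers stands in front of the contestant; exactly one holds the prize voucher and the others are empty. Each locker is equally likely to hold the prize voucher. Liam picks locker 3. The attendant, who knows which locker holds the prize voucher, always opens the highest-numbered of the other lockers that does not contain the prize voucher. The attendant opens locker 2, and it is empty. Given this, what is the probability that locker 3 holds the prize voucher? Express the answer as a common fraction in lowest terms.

0

Consider each possible location of the prize voucher in turn.
If it is in either of lockers 1 and 3 (prior 1/4 each): the attendant would have opened locker 4 instead, probability 0; weight (1/4)·0 = 0 each.
If it is in locker 2 (prior 1/4): the attendant opened locker 2, so this case is ruled out; weight (1/4)·0 = 0.
If it is in locker 4 (prior 1/4): locker 2 is the highest-numbered option available, probability 1; weight (1/4)·1 = 1/4.
The weights sum to 1/4.
So P(the prize voucher in locker 3 | the attendant opened locker 2) = 0 / (1/4) = 0.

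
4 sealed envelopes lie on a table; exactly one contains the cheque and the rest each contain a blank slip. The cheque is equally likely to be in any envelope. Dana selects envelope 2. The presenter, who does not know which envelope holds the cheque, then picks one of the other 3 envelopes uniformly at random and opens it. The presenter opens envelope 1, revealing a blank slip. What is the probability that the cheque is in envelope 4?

1/3

Apply Bayes' rule, conditioning on where the cheque actually is.
If it is in envelope 1 (prior 1/4): the presenter opened envelope 1, so this case is ruled out; weight (1/4)·0 = 0.
If it is in any of envelopes 2, 3, and 4 (prior 1/4 each): the presenter picks envelope 1 with probability 1/3 regardless, and it is not the prize; weight (1/4)·(1/3) = 1/12 each.
The weights sum to 1/4.
So P(the cheque in envelope 4 | the presenter opened envelope 1) = (1/12) / (1/4) = 1/3.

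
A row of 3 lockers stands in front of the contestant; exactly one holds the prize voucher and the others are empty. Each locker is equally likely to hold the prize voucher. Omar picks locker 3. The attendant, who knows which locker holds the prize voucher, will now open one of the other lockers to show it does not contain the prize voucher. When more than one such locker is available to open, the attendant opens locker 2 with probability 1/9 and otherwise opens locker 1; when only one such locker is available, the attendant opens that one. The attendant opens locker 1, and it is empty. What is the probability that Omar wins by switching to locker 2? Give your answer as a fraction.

9/17

Condition on the true location of the prize voucher.
If it is in locker 1 (prior 1/3): the attendant opened locker 1, so this case is ruled out; weight (1/3)·0 = 0.
If it is in locker 2 (prior 1/3): only locker 1 is available, probability 1; weight (1/3)·1 = 1/3.
If it is in locker 3 (prior 1/3): locker 2 is available but not opened, probability 8/9; weight (1/3)·(8/9) = 8/27.
The weights sum to 17/27.
So P(the prize voucher in locker 2 | the attendant opened locker 1) = (1/3) / (17/27) = 9/17.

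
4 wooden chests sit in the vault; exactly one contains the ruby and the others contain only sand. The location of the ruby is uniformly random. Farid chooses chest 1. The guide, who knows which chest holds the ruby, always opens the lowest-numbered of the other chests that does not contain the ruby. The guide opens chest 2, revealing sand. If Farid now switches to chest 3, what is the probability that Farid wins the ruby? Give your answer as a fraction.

Apply Bayes' rule, conditioning on where the ruby actually is.
If it is in any of chests 1, 3, and 4 (prior 1/4 each): chest 2 is the lowest-numbered option available, probability 1; weight (1/4)·1 = 1/4 each.
If it is in chest 2 (prior 1/4): the guide opened chest 2, so this case is ruled out; weight (1/4)·0 = 0.
The weights sum to 3/4.
So P(the ruby in chest 3 | the guide opened chest 2) = (1/4) / (3/4) = 1/3.

1/3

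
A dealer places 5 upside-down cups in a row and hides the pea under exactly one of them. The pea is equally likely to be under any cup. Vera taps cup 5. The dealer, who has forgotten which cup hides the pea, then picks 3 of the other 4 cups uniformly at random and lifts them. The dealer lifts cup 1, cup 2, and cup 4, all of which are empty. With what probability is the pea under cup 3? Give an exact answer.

1/2

Apply Bayes' rule, conditioning on where the pea actually is.
If it is under any of cups 1, 2, and 4 (prior 1/5 each): that cup was opened and seen not to hold the prize — ruled out; weight (1/5)·0 = 0 each.
If it is under either of cups 3 and 5 (prior 1/5 each): the dealer picks exactly this set with probability 1/4 regardless, and none is the prize; weight (1/5)·(1/4) = 1/20 each.
The weights sum to 1/10.
So P(the pea under cup 3 | the dealer opened cup 1, cup 2, and cup 4) = (1/20) / (1/10) = 1/2.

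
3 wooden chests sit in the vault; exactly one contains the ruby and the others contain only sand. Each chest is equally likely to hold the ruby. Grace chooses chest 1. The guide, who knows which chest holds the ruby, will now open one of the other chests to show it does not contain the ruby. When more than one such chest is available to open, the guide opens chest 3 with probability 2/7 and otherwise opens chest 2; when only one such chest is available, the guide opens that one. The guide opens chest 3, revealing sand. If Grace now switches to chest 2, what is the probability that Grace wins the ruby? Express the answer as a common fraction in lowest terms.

Condition on the true location of the ruby.
If it is in chest 1 (prior 1/3): chest 3 is available, opened with probability 2/7; weight (1/3)·(2/7) = 2/21.
If it is in chest 2 (prior 1/3): only chest 3 is available, probability 1; weight (1/3)·1 = 1/3.
If it is in chest 3 (prior 1/3): the guide opened chest 3, so this case is ruled out; weight (1/3)·0 = 0.
The weights sum to 3/7.
So P(the ruby in chest 2 | the guide opened chest 3) = (1/3) / (3/7) = 7/9.

7/9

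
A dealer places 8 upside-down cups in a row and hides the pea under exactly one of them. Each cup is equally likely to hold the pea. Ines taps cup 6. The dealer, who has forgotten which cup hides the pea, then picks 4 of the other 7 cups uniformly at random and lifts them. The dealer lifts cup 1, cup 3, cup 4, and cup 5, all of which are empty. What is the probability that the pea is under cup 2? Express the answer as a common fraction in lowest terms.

1/4

Because the dealer chose which cups to lift without knowing where the pea is, the choice is independent of the prize location. Learning that none of the 4 opened cups holds the pea simply rules out those 4 locations and leaves the remaining 4 cups still equally likely by symmetry.
So P(the pea under cup 2) = 1/4.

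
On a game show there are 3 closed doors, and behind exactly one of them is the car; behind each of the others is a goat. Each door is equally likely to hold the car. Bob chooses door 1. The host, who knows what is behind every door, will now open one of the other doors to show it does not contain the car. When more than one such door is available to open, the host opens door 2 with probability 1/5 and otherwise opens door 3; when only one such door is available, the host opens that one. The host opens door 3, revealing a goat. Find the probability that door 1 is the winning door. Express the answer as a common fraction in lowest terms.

4/9

Apply Bayes' rule, conditioning on where the car actually is.
If it is behind door 1 (prior 1/3): door 2 is available but not opened, probability 4/5; weight (1/3)·(4/5) = 4/15.
If it is behind door 2 (prior 1/3): only door 3 is available, probability 1; weight (1/3)·1 = 1/3.
If it is behind door 3 (prior 1/3): the host opened door 3, so this case is ruled out; weight (1/3)·0 = 0.
The weights sum to 3/5.
So P(the car behind door 1 | the host opened door 3) = (4/15) / (3/5) = 4/9.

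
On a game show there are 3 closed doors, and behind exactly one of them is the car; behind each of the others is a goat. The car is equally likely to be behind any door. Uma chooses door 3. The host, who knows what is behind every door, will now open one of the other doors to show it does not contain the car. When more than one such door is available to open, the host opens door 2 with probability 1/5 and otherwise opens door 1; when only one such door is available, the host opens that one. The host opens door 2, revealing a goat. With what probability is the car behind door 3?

1/6

Consider each possible location of the car in turn.
If it is behind door 1 (prior 1/3): only door 2 is available, probability 1; weight (1/3)·1 = 1/3.
If it is behind door 2 (prior 1/3): the host opened door 2, so this case is ruled out; weight (1/3)·0 = 0.
If it is behind door 3 (prior 1/3): door 2 is available, opened with probability 1/5; weight (1/3)·(1/5) = 1/15.
The weights sum to 2/5.
So P(the car behind door 3 | the host opened door 2) = (1/15) / (2/5) = 1/6.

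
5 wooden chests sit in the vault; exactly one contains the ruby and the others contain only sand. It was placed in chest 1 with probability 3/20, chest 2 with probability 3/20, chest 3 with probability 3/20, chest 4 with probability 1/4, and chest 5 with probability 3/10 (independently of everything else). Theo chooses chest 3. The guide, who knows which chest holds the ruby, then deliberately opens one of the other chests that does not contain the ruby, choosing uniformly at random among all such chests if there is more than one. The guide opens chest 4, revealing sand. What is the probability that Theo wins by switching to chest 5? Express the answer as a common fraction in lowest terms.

Apply Bayes' rule, conditioning on where the ruby actually is.
If it is in either of chests 1 and 2 (prior 3/20 each): the guide has 3 equally likely choices, so probability 1/3; weight (3/20)·(1/3) = 1/20 each.
If it is in chest 3 (prior 3/20): the guide has 4 equally likely choices, so probability 1/4; weight (3/20)·(1/4) = 3/80.
If it is in chest 4 (prior 1/4): the guide opened chest 4, so this case is ruled out; weight (1/4)·0 = 0.
If it is in chest 5 (prior 3/10): the guide has 3 equally likely choices, so probability 1/3; weight (3/10)·(1/3) = 1/10.
The weights sum to 19/80.
So P(the ruby in chest 5 | the guide opened chest 4) = (1/10) / (19/80) = 8/19.

8/19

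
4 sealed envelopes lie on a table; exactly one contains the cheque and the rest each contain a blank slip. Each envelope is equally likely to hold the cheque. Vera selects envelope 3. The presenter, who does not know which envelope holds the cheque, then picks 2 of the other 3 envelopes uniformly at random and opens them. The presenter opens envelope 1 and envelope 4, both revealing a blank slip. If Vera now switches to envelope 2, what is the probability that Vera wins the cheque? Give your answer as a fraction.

1/2

Apply Bayes' rule, conditioning on where the cheque actually is.
If it is in either of envelopes 1 and 4 (prior 1/4 each): that envelope was opened and seen not to hold the prize — ruled out; weight (1/4)·0 = 0 each.
If it is in either of envelopes 2 and 3 (prior 1/4 each): the presenter picks exactly this set with probability 1/3 regardless, and none is the prize; weight (1/4)·(1/3) = 1/12 each.
The weights sum to 1/6.
So P(the cheque in envelope 2 | the presenter opened envelope 1 and envelope 4) = (1/12) / (1/6) = 1/2.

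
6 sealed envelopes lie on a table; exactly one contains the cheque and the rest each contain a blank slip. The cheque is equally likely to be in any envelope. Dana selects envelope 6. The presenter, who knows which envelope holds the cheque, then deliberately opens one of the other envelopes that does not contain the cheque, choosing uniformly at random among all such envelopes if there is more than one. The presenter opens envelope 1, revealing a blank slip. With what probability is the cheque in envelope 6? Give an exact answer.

1/6

Consider each possible location of the cheque in turn.
If it is in envelope 1 (prior 1/6): the presenter opened envelope 1, so this case is ruled out; weight (1/6)·0 = 0.
If it is in any of envelopes 2, 3, 4, and 5 (prior 1/6 each): the presenter has 4 equally likely choices, so probability 1/4; weight (1/6)·(1/4) = 1/24 each.
If it is in envelope 6 (prior 1/6): the presenter has 5 equally likely choices, so probability 1/5; weight (1/6)·(1/5) = 1/30.
The weights sum to 1/5.
So P(the cheque in envelope 6 | the presenter opened envelope 1) = (1/30) / (1/5) = 1/6.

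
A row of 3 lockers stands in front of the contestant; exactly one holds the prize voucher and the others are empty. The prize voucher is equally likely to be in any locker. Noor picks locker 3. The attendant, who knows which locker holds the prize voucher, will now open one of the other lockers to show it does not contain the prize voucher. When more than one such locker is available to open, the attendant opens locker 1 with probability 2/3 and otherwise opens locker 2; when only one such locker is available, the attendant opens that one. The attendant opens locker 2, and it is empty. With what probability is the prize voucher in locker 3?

Apply Bayes' rule, conditioning on where the prize voucher actually is.
If it is in locker 1 (prior 1/3): only locker 2 is available, probability 1; weight (1/3)·1 = 1/3.
If it is in locker 2 (prior 1/3): the attendant opened locker 2, so this case is ruled out; weight (1/3)·0 = 0.
If it is in locker 3 (prior 1/3): locker 1 is available but not opened, probability 1/3; weight (1/3)·(1/3) = 1/9.
The weights sum to 4/9.
So P(the prize voucher in locker 3 | the attendant opened locker 2) = (1/9) / (4/9) = 1/4.

1/4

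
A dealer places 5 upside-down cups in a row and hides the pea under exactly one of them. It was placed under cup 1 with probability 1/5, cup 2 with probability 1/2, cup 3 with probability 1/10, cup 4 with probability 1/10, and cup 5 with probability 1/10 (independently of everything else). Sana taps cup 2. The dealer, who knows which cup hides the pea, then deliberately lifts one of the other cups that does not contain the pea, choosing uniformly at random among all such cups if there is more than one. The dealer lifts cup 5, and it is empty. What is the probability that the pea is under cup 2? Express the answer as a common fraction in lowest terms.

Apply Bayes' rule, conditioning on where the pea actually is.
If it is under cup 1 (prior 1/5): the dealer has 3 equally likely choices, so probability 1/3; weight (1/5)·(1/3) = 1/15.
If it is under cup 2 (prior 1/2): the dealer has 4 equally likely choices, so probability 1/4; weight (1/2)·(1/4) = 1/8.
If it is under either of cups 3 and 4 (prior 1/10 each): the dealer has 3 equally likely choices, so probability 1/3; weight (1/10)·(1/3) = 1/30 each.
If it is under cup 5 (prior 1/10): the dealer opened cup 5, so this case is ruled out; weight (1/10)·0 = 0.
The weights sum to 31/120.
So P(the pea under cup 2 | the dealer opened cup 5) = (1/8) / (31/120) = 15/31.

15/31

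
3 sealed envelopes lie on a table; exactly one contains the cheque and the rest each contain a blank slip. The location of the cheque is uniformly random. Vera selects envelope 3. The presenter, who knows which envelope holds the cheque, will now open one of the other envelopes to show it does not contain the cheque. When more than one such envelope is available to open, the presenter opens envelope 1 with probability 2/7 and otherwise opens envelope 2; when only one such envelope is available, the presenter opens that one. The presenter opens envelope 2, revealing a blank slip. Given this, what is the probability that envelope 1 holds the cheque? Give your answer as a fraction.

7/12

Apply Bayes' rule, conditioning on where the cheque actually is.
If it is in envelope 1 (prior 1/3): only envelope 2 is available, probability 1; weight (1/3)·1 = 1/3.
If it is in envelope 2 (prior 1/3): the presenter opened envelope 2, so this case is ruled out; weight (1/3)·0 = 0.
If it is in envelope 3 (prior 1/3): envelope 1 is available but not opened, probability 5/7; weight (1/3)·(5/7) = 5/21.
The weights sum to 4/7.
So P(the cheque in envelope 1 | the presenter opened envelope 2) = (1/3) / (4/7) = 7/12.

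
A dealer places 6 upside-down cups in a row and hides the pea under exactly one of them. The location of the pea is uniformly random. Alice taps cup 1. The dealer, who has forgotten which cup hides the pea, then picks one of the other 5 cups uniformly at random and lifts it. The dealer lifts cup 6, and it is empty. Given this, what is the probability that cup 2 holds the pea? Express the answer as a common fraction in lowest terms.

Because the dealer chose which cup to lift without knowing where the pea is, the choice is independent of the prize location. Learning that cup 6 does not hold the pea simply rules out that one location and leaves the remaining 5 cups still equally likely by symmetry.
So P(the pea under cup 2) = 1/5.

1/5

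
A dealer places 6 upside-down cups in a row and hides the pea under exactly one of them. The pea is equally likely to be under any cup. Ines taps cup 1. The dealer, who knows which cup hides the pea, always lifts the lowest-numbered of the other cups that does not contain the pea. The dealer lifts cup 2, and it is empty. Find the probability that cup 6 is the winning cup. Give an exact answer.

Consider each possible location of the pea in turn.
If it is under any of cups 1, 3, 4, 5, and 6 (prior 1/6 each): cup 2 is the lowest-numbered option available, probability 1; weight (1/6)·1 = 1/6 each.
If it is under cup 2 (prior 1/6): the dealer opened cup 2, so this case is ruled out; weight (1/6)·0 = 0.
The weights sum to 5/6.
So P(the pea under cup 6 | the dealer opened cup 2) = (1/6) / (5/6) = 1/5.

1/5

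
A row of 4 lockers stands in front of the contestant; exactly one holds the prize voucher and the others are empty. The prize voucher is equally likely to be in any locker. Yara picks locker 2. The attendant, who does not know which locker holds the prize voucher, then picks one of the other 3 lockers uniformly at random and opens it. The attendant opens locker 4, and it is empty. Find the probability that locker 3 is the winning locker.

1/3

Apply Bayes' rule, conditioning on where the prize voucher actually is.
If it is in any of lockers 1, 2, and 3 (prior 1/4 each): the attendant picks locker 4 with probability 1/3 regardless, and it is not the prize; weight (1/4)·(1/3) = 1/12 each.
If it is in locker 4 (prior 1/4): the attendant opened locker 4, so this case is ruled out; weight (1/4)·0 = 0.
The weights sum to 1/4.
So P(the prize voucher in locker 3 | the attendant opened locker 4) = (1/12) / (1/4) = 1/3.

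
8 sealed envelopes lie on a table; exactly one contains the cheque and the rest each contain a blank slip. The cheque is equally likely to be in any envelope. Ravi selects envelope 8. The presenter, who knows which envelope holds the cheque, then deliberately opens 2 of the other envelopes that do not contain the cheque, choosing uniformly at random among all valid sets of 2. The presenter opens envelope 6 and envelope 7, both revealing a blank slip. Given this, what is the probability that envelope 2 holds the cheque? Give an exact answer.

Consider each possible location of the cheque in turn.
If it is in any of envelopes 1, 2, 3, 4, and 5 (prior 1/8 each): the presenter has 15 equally likely choices, so probability 1/15; weight (1/8)·(1/15) = 1/120 each.
If it is in either of envelopes 6 and 7 (prior 1/8 each): that envelope was opened and seen not to hold the prize — ruled out; weight (1/8)·0 = 0 each.
If it is in envelope 8 (prior 1/8): the presenter has 21 equally likely choices, so probability 1/21; weight (1/8)·(1/21) = 1/168.
The weights sum to 1/21.
So P(the cheque in envelope 2 | the presenter opened envelope 6 and envelope 7) = (1/120) / (1/21) = 7/40.

7/40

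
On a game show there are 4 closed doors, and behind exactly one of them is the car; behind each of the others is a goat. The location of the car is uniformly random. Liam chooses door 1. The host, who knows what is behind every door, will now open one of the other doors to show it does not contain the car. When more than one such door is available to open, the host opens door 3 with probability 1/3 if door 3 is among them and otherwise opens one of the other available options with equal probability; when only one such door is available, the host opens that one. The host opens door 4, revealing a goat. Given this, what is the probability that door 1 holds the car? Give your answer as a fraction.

2/9

Consider each possible location of the car in turn.
If it is behind door 1 (prior 1/4): door 3 is available but not opened; door 4 gets probability (1 − 1/3)/2 = 1/3; weight (1/4)·(1/3) = 1/12.
If it is behind door 2 (prior 1/4): door 3 is available but not opened, probability 2/3; weight (1/4)·(2/3) = 1/6.
If it is behind door 3 (prior 1/4): door 3 holds the prize so is unavailable; the host chooses uniformly among the 2 others, probability 1/2; weight (1/4)·(1/2) = 1/8.
If it is behind door 4 (prior 1/4): the host opened door 4, so this case is ruled out; weight (1/4)·0 = 0.
The weights sum to 3/8.
So P(the car behind door 1 | the host opened door 4) = (1/12) / (3/8) = 2/9.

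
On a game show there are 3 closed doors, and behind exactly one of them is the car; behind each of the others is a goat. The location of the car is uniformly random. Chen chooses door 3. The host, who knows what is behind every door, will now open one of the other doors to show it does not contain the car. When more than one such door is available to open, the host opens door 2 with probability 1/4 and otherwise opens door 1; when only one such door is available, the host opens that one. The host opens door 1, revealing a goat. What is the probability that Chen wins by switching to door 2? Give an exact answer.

4/7

Condition on the true location of the car.
If it is behind door 1 (prior 1/3): the host opened door 1, so this case is ruled out; weight (1/3)·0 = 0.
If it is behind door 2 (prior 1/3): only door 1 is available, probability 1; weight (1/3)·1 = 1/3.
If it is behind door 3 (prior 1/3): door 2 is available but not opened, probability 3/4; weight (1/3)·(3/4) = 1/4.
The weights sum to 7/12.
So P(the car behind door 2 | the host opened door 1) = (1/3) / (7/12) = 4/7.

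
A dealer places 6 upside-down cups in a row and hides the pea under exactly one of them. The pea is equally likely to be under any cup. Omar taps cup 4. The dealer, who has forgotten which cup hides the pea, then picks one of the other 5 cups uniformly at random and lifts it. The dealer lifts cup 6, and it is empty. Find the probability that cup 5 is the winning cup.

1/5

Condition on the true location of the pea.
If it is under any of cups 1, 2, 3, 4, and 5 (prior 1/6 each): the dealer picks cup 6 with probability 1/5 regardless, and it is not the prize; weight (1/6)·(1/5) = 1/30 each.
If it is under cup 6 (prior 1/6): the dealer opened cup 6, so this case is ruled out; weight (1/6)·0 = 0.
The weights sum to 1/6.
So P(the pea under cup 5 | the dealer opened cup 6) = (1/30) / (1/6) = 1/5.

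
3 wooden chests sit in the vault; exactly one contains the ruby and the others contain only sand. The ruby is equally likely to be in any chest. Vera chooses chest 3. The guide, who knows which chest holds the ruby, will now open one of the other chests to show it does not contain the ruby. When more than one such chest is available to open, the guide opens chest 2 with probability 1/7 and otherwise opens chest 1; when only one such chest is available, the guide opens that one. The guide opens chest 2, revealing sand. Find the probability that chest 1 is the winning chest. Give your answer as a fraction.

7/8

Consider each possible location of the ruby in turn.
If it is in chest 1 (prior 1/3): only chest 2 is available, probability 1; weight (1/3)·1 = 1/3.
If it is in chest 2 (prior 1/3): the guide opened chest 2, so this case is ruled out; weight (1/3)·0 = 0.
If it is in chest 3 (prior 1/3): chest 2 is available, opened with probability 1/7; weight (1/3)·(1/7) = 1/21.
The weights sum to 8/21.
So P(the ruby in chest 1 | the guide opened chest 2) = (1/3) / (8/21) = 7/8.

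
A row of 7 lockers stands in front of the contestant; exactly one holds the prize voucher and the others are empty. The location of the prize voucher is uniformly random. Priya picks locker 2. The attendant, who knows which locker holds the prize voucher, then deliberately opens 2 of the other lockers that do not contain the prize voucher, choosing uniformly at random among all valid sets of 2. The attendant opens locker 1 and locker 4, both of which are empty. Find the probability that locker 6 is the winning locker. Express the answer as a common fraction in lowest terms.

3/14

Condition on the true location of the prize voucher.
If it is in either of lockers 1 and 4 (prior 1/7 each): that locker was opened and seen not to hold the prize — ruled out; weight (1/7)·0 = 0 each.
If it is in locker 2 (prior 1/7): the attendant has 15 equally likely choices, so probability 1/15; weight (1/7)·(1/15) = 1/105.
If it is in any of lockers 3, 5, 6, and 7 (prior 1/7 each): the attendant has 10 equally likely choices, so probability 1/10; weight (1/7)·(1/10) = 1/70 each.
The weights sum to 1/15.
So P(the prize voucher in locker 6 | the attendant opened locker 1 and locker 4) = (1/70) / (1/15) = 3/14.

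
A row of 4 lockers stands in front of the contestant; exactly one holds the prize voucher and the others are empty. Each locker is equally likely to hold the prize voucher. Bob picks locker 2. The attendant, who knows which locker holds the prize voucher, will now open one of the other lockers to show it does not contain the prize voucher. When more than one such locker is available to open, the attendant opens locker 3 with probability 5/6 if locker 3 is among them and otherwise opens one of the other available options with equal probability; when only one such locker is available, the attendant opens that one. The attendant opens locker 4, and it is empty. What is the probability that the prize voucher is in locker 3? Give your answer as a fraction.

Apply Bayes' rule, conditioning on where the prize voucher actually is.
If it is in locker 1 (prior 1/4): locker 3 is available but not opened, probability 1/6; weight (1/4)·(1/6) = 1/24.
If it is in locker 2 (prior 1/4): locker 3 is available but not opened; locker 4 gets probability (1 − 5/6)/2 = 1/12; weight (1/4)·(1/12) = 1/48.
If it is in locker 3 (prior 1/4): locker 3 holds the prize so is unavailable; the attendant chooses uniformly among the 2 others, probability 1/2; weight (1/4)·(1/2) = 1/8.
If it is in locker 4 (prior 1/4): the attendant opened locker 4, so this case is ruled out; weight (1/4)·0 = 0.
The weights sum to 3/16.
So P(the prize voucher in locker 3 | the attendant opened locker 4) = (1/8) / (3/16) = 2/3.

2/3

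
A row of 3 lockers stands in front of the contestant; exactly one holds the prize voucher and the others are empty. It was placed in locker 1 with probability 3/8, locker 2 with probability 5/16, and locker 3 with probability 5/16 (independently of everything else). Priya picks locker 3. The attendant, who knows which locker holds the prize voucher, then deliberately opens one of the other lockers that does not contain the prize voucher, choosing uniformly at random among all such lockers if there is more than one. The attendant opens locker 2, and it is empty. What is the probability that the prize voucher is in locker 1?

12/17

Apply Bayes' rule, conditioning on where the prize voucher actually is.
If it is in locker 1 (prior 3/8): the attendant has no choice, probability 1; weight (3/8)·1 = 3/8.
If it is in locker 2 (prior 5/16): the attendant opened locker 2, so this case is ruled out; weight (5/16)·0 = 0.
If it is in locker 3 (prior 5/16): the attendant has 2 equally likely choices, so probability 1/2; weight (5/16)·(1/2) = 5/32.
The weights sum to 17/32.
So P(the prize voucher in locker 1 | the attendant opened locker 2) = (3/8) / (17/32) = 12/17.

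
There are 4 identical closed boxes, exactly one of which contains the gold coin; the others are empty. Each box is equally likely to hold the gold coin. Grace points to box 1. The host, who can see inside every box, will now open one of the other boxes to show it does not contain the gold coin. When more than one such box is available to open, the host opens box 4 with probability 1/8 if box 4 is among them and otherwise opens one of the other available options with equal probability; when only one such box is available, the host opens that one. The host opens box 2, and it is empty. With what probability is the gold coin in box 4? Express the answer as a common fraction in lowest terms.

Consider each possible location of the gold coin in turn.
If it is in box 1 (prior 1/4): box 4 is available but not opened; box 2 gets probability (1 − 1/8)/2 = 7/16; weight (1/4)·(7/16) = 7/64.
If it is in box 2 (prior 1/4): the host opened box 2, so this case is ruled out; weight (1/4)·0 = 0.
If it is in box 3 (prior 1/4): box 4 is available but not opened, probability 7/8; weight (1/4)·(7/8) = 7/32.
If it is in box 4 (prior 1/4): box 4 holds the prize so is unavailable; the host chooses uniformly among the 2 others, probability 1/2; weight (1/4)·(1/2) = 1/8.
The weights sum to 29/64.
So P(the gold coin in box 4 | the host opened box 2) = (1/8) / (29/64) = 8/29.

8/29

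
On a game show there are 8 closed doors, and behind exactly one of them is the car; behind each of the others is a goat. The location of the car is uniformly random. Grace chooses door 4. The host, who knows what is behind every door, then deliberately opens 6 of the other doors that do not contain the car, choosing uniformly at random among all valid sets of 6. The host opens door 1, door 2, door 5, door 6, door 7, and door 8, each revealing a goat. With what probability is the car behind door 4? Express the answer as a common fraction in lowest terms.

Condition on the true location of the car.
If it is behind any of doors 1, 2, 5, 6, 7, and 8 (prior 1/8 each): that door was opened and seen not to hold the prize — ruled out; weight (1/8)·0 = 0 each.
If it is behind door 3 (prior 1/8): the host has no choice, probability 1; weight (1/8)·1 = 1/8.
If it is behind door 4 (prior 1/8): the host has 7 equally likely choices, so probability 1/7; weight (1/8)·(1/7) = 1/56.
The weights sum to 1/7.
So P(the car behind door 4 | the host opened door 1, door 2, door 5, door 6, door 7, and door 8) = (1/56) / (1/7) = 1/8.

1/8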